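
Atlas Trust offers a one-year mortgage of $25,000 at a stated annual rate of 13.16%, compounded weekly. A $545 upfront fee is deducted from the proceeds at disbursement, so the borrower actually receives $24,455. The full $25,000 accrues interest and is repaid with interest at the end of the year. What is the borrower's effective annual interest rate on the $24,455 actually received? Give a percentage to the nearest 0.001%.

Amount owed after one year: 25,000 × (1 + 0.1316/52)^52 = 25,000 × 1.140462 = $28,511.56.
Effective rate on net proceeds: 28,511.56 / 24,455 − 1 = 0.165879 = 16.588%.

16.588%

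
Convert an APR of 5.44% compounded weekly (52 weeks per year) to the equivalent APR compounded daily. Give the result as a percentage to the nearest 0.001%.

5.438%

EAR = (1 + 0.0544/52)^52 − 1 = 0.055877.
Solve (1 + r/365)^365 = 1.055877: r/365 = 1.055877^(1/365) − 1 = 0.000149, so r = 0.054376 = 5.438%.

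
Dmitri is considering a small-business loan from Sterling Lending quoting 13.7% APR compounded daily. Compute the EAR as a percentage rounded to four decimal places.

14.6799%

EAR = (1 + 0.137/365)^365 − 1.
= (1 + 0.000375)^365 − 1 = 1.146799 − 1 = 14.6799%.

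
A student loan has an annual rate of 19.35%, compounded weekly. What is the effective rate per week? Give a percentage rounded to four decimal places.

0.3721%

With a nominal annual rate compounded weekly, the periodic rate is the nominal rate divided by 52.
i = 0.1935 / 52 = 0.0037212 = 0.3721%.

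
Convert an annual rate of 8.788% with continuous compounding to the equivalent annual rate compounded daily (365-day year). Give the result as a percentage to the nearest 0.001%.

8.789%

EAR under continuous compounding: e^0.08788 − 1 = 0.091857.
Solve (1 + r/365)^365 = 1.091857: r/365 = 1.091857^(1/365) − 1 = 0.000241, so r = 0.087891 = 8.789%.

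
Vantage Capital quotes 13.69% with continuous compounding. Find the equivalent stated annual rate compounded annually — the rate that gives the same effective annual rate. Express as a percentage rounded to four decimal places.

EAR under continuous compounding: e^0.1369 − 1 = 0.146713.
Compounded annually, the equivalent nominal rate is the EAR itself: 14.6713%.

14.6713%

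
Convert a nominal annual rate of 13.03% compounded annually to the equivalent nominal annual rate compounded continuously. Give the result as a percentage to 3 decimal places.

Compounded annually, EAR = nominal = 0.130300.
Equivalent continuous rate: r = ln(1 + 0.130300) = 0.122483 = 12.248%.

12.248%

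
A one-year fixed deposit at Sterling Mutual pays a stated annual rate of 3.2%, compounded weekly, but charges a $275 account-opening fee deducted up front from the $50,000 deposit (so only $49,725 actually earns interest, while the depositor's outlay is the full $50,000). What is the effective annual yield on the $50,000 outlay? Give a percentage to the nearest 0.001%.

2.683%

Value after one year: 49,725 × (1 + 0.032/52)^52 = 49,725 × 1.032507 = $51,341.43.
Effective yield on the $50,000 outlay: 51,341.43 / 50,000 − 1 = 0.026829 = 2.683%.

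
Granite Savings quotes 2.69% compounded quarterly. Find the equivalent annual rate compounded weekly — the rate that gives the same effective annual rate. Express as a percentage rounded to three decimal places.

EAR = (1 + 0.0269/4)^4 − 1 = 0.027173.
Solve (1 + r/52)^52 = 1.027173: r/52 = 1.027173^(1/52) − 1 = 0.000516, so r = 0.026817 = 2.682%.

2.682%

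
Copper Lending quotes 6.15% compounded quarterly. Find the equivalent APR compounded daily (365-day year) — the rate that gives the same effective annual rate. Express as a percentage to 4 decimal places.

6.1037%

EAR = (1 + 0.0615/4)^4 − 1 = 0.062933.
Solve (1 + r/365)^365 = 1.062933: r/365 = 1.062933^(1/365) − 1 = 0.000167, so r = 0.061037 = 6.1037%.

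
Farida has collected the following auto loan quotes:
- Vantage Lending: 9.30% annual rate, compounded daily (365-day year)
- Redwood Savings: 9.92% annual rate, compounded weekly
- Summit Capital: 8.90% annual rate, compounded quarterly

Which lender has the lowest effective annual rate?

Summit Capital

Vantage Lending: (1 + 0.0930/365)^365 − 1 = 9.745%
Redwood Savings: (1 + 0.0992/52)^52 − 1 = 10.418%
Summit Capital: (1 + 0.0890/4)^4 − 1 = 9.201%
The lowest effective annual rate is Summit Capital at 9.201%.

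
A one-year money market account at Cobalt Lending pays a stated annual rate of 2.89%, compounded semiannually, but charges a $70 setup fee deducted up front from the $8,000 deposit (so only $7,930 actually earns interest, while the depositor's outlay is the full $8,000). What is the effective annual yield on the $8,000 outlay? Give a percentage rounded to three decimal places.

2.010%

Value after one year: 7,930 × (1 + 0.0289/2)^2 = 7,930 × 1.029109 = $8,160.83.
Effective yield on the $8,000 outlay: 8,160.83 / 8,000 − 1 = 0.020104 = 2.010%.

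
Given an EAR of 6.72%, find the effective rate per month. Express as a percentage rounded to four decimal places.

The per-month rate i satisfies (1 + i)^12 = 1 + 0.0672.
i = 1.0672^(1/12) − 1 = 0.0054346 = 0.5435%.

0.5435%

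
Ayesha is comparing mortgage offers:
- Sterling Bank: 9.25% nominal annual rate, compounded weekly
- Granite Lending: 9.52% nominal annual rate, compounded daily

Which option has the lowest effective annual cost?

Sterling Bank

Sterling Bank: (1 + 0.0925/52)^52 − 1 = 9.682%
Granite Lending: (1 + 0.0952/365)^365 − 1 = 9.987%
The lowest effective annual rate is Sterling Bank at 9.682%.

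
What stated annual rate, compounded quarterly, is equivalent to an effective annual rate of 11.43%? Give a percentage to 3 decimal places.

10.970%

(1 + r/4)^4 − 1 = 0.1143, so 1 + r/4 = 1.1143^(1/4).
r/4 = 0.027426, so r = 0.109704 = 10.970%.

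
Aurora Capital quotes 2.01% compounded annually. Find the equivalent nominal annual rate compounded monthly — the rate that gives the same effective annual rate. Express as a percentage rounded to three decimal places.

1.992%

Compounded annually, EAR = nominal = 0.020100.
Solve (1 + r/12)^12 = 1.020100: r/12 = 1.020100^(1/12) − 1 = 0.001660, so r = 0.019917 = 1.992%.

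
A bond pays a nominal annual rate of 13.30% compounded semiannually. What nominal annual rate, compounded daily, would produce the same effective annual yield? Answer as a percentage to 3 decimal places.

12.879%

EAR = (1 + 0.1330/2)^2 − 1 = 0.137422.
Solve (1 + r/365)^365 = 1.137422: r/365 = 1.137422^(1/365) − 1 = 0.000353, so r = 0.128787 = 12.879%.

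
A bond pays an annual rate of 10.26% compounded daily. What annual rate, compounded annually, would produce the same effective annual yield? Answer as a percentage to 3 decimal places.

10.803%

EAR = (1 + 0.1026/365)^365 − 1 = 0.108032.
Compounded annually, the equivalent nominal rate is the EAR itself: 10.803%.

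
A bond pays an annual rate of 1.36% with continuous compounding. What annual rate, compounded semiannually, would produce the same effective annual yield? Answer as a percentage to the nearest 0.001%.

EAR under continuous compounding: e^0.0136 − 1 = 0.013693.
Solve (1 + r/2)^2 = 1.013693: r/2 = 1.013693^(1/2) − 1 = 0.006823, so r = 0.013646 = 1.365%.

1.365%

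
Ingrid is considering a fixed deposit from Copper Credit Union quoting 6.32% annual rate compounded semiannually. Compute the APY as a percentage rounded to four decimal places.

EAR = (1 + 0.0632/2)^2 − 1.
= 1.064199 − 1 = 6.4199%.

6.4199%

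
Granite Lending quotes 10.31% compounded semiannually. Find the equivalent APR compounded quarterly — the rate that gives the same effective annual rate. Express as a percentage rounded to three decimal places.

10.180%

EAR = (1 + 0.1031/2)^2 − 1 = 0.105757.
Solve (1 + r/4)^4 = 1.105757: r/4 = 1.105757^(1/4) − 1 = 0.025451, so r = 0.101804 = 10.180%.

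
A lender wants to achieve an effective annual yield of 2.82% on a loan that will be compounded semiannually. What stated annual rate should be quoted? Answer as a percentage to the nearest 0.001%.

2.800%

(1 + r/2)^2 − 1 = 0.0282, so 1 + r/2 = 1.0282^(1/2).
r/2 = 0.014002, so r = 0.028004 = 2.800%.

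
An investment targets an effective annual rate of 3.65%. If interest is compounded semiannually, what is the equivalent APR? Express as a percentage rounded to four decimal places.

(1 + r/2)^2 − 1 = 0.0365, so 1 + r/2 = 1.0365^(1/2).
r/2 = 0.018086, so r = 0.036173 = 3.6173%.

3.6173%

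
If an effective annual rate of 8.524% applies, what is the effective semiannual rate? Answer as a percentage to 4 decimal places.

4.1749%

The per-half-year rate i satisfies (1 + i)^2 = 1 + 0.08524.
i = 1.08524^(1/2) − 1 = 0.0417485 = 4.1749%.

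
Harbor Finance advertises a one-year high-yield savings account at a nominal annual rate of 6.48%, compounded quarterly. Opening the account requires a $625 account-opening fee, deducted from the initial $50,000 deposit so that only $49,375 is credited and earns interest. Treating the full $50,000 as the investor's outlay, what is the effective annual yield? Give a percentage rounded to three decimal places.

5.306%

Value after one year: 49,375 × (1 + 0.0648/4)^4 = 49,375 × 1.066392 = $52,653.09.
Effective yield on the $50,000 outlay: 52,653.09 / 50,000 − 1 = 0.053062 = 5.306%.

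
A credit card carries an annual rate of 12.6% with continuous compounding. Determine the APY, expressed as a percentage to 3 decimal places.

With continuous compounding, EAR = e^0.126 − 1.
e^0.126 = 1.134282, so EAR = 0.134282 = 13.428%.

13.428%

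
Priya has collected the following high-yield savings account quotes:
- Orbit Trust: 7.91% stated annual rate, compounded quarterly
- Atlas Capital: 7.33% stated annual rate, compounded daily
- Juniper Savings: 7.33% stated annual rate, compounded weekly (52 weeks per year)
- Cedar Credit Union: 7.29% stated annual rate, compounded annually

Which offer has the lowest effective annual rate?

Orbit Trust: (1 + 0.0791/4)^4 − 1 = 8.148%
Atlas Capital: (1 + 0.0733/365)^365 − 1 = 7.605%
Juniper Savings: (1 + 0.0733/52)^52 − 1 = 7.600%
Cedar Credit Union: compounded annually, EAR = 7.290%
The lowest effective annual rate is Cedar Credit Union at 7.290%.

Cedar Credit Union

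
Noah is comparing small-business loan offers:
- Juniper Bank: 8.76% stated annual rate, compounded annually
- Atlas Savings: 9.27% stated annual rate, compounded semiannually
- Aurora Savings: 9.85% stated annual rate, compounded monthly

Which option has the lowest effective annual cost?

Juniper Bank: compounded annually, EAR = 8.760%
Atlas Savings: (1 + 0.0927/2)^2 − 1 = 9.485%
Aurora Savings: (1 + 0.0985/12)^12 − 1 = 10.307%
The lowest effective annual rate is Juniper Bank at 8.760%.

Juniper Bank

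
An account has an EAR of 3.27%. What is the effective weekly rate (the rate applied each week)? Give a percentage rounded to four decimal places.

0.0619%

The per-week rate i satisfies (1 + i)^52 = 1 + 0.0327.
i = 1.0327^(1/52) − 1 = 0.0006190 = 0.0619%.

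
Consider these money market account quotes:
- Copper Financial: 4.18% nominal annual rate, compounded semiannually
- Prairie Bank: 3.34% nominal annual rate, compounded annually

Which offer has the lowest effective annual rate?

Copper Financial: (1 + 0.0418/2)^2 − 1 = 4.224%
Prairie Bank: compounded annually, EAR = 3.340%
The lowest effective annual rate is Prairie Bank at 3.340%.

Prairie Bank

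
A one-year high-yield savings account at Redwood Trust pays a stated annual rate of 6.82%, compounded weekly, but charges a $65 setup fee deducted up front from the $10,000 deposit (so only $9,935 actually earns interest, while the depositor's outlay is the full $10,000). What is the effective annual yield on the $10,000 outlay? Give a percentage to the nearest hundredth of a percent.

6.36%

Value after one year: 9,935 × (1 + 0.0682/52)^52 = 9,935 × 1.070532 = $10,635.73.
Effective yield on the $10,000 outlay: 10,635.73 / 10,000 − 1 = 0.063573 = 6.36%.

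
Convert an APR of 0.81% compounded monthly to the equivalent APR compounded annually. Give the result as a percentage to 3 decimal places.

EAR = (1 + 0.0081/12)^12 − 1 = 0.008130.
Compounded annually, the equivalent nominal rate is the EAR itself: 0.813%.

0.813%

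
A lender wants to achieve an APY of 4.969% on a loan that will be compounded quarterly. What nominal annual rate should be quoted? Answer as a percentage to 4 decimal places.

4.8790%

(1 + r/4)^4 − 1 = 0.04969, so 1 + r/4 = 1.04969^(1/4).
r/4 = 0.012198, so r = 0.048790 = 4.8790%.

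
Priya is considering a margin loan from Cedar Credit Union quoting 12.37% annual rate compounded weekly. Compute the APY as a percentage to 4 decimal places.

EAR = (1 + 0.1237/52)^52 − 1.
= 1.131510 − 1 = 13.1510%.

13.1510%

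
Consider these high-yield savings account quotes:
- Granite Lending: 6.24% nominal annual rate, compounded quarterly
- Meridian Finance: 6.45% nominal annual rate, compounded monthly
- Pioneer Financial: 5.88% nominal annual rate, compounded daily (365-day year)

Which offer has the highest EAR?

Meridian Finance

Granite Lending: (1 + 0.0624/4)^4 − 1 = 6.388%
Meridian Finance: (1 + 0.0645/12)^12 − 1 = 6.644%
Pioneer Financial: (1 + 0.0588/365)^365 − 1 = 6.056%
The highest effective annual rate is Meridian Finance at 6.644%.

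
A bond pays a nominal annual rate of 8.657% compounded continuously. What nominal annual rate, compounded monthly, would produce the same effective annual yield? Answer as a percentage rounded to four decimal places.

EAR under continuous compounding: e^0.08657 − 1 = 0.090428.
Solve (1 + r/12)^12 = 1.090428: r/12 = 1.090428^(1/12) − 1 = 0.007240, so r = 0.086883 = 8.6883%.

8.6883%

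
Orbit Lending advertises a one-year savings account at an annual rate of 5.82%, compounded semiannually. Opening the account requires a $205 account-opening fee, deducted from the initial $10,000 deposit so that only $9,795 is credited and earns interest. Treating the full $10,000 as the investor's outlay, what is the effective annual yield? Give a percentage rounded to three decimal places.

Value after one year: 9,795 × (1 + 0.0582/2)^2 = 9,795 × 1.059047 = $10,373.36.
Effective yield on the $10,000 outlay: 10,373.36 / 10,000 − 1 = 0.037336 = 3.734%.

3.734%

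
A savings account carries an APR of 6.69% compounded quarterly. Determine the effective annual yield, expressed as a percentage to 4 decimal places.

6.8597%

EAR = (1 + 0.0669/4)^4 − 1.
= 1.068597 − 1 = 6.8597%.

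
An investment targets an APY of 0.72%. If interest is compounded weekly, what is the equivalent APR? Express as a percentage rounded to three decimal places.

(1 + r/52)^52 − 1 = 0.0072, so 1 + r/52 = 1.0072^(1/52).
r/52 = 0.000138, so r = 0.007175 = 0.717%.

0.717%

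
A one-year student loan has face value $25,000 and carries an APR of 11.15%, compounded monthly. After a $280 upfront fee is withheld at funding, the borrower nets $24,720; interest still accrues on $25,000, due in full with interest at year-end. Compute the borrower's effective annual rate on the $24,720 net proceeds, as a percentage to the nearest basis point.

13.00%

Amount owed after one year: 25,000 × (1 + 0.1115/12)^12 = 25,000 × 1.117378 = $27,934.46.
Effective rate on net proceeds: 27,934.46 / 24,720 − 1 = 0.130035 = 13.00%.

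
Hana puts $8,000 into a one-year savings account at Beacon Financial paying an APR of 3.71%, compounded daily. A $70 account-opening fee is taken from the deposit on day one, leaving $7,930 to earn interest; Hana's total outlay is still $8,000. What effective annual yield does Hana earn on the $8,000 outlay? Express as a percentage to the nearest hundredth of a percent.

Value after one year: 7,930 × (1 + 0.0371/365)^365 = 7,930 × 1.037795 = $8,229.71.
Effective yield on the $8,000 outlay: 8,229.71 / 8,000 − 1 = 0.028714 = 2.87%.

2.87%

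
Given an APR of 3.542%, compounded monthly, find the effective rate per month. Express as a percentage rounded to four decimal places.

With a nominal annual rate compounded monthly, the periodic rate is the nominal rate divided by 12.
i = 0.03542 / 12 = 0.0029517 = 0.2952%.

0.2952%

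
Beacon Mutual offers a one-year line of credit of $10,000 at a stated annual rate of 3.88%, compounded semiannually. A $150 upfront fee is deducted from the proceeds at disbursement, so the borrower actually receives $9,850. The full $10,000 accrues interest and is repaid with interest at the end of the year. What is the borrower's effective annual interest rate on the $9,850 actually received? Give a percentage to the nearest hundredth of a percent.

5.50%

Amount owed after one year: 10,000 × (1 + 0.0388/2)^2 = 10,000 × 1.039176 = $10,391.76.
Effective rate on net proceeds: 10,391.76 / 9,850 − 1 = 0.055001 = 5.50%.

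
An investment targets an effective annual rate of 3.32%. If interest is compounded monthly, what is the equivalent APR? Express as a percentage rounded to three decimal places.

(1 + r/12)^12 − 1 = 0.0332, so 1 + r/12 = 1.0332^(1/12).
r/12 = 0.002725, so r = 0.032705 = 3.271%.

3.271%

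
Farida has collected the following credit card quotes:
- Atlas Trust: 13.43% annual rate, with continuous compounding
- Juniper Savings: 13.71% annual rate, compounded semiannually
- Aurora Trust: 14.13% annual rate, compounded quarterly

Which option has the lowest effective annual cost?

Atlas Trust: e^0.1343 − 1 = 14.374%
Juniper Savings: (1 + 0.1371/2)^2 − 1 = 14.180%
Aurora Trust: (1 + 0.1413/4)^4 − 1 = 14.897%
The lowest effective annual rate is Juniper Savings at 14.180%.

Juniper Savings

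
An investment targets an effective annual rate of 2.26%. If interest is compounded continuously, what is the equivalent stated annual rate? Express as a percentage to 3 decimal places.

2.235%

Continuous: nominal r satisfies e^r − 1 = 0.0226.
r = ln(1 + 0.0226) = ln(1.0226) = 0.022348 = 2.235%.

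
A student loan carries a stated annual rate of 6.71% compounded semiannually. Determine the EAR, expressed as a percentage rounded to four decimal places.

EAR = (1 + 0.0671/2)^2 − 1.
= 1.068226 − 1 = 6.8226%.

6.8226%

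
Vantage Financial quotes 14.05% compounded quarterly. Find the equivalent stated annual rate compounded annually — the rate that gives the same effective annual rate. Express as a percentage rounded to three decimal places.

EAR = (1 + 0.1405/4)^4 − 1 = 0.148077.
Compounded annually, the equivalent nominal rate is the EAR itself: 14.808%.

14.808%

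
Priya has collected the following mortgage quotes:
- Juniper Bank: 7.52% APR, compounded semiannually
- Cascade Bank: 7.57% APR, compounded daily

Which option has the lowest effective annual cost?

Juniper Bank

Juniper Bank: (1 + 0.0752/2)^2 − 1 = 7.661%
Cascade Bank: (1 + 0.0757/365)^365 − 1 = 7.863%
The lowest effective annual rate is Juniper Bank at 7.661%.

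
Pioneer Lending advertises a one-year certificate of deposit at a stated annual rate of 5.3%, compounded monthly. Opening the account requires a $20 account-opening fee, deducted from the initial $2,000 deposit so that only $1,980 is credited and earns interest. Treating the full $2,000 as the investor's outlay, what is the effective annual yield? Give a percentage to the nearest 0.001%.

4.376%

Value after one year: 1,980 × (1 + 0.053/12)^12 = 1,980 × 1.054307 = $2,087.53.
Effective yield on the $2,000 outlay: 2,087.53 / 2,000 − 1 = 0.043764 = 4.376%.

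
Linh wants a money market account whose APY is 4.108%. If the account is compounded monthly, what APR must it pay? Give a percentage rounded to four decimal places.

4.0326%

(1 + r/12)^12 − 1 = 0.04108, so 1 + r/12 = 1.04108^(1/12).
r/12 = 0.003361, so r = 0.040326 = 4.0326%.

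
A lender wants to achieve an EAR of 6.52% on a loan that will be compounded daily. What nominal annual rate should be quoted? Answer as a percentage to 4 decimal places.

(1 + r/365)^365 − 1 = 0.0652, so 1 + r/365 = 1.0652^(1/365).
r/365 = 0.000173, so r = 0.063168 = 6.3168%.

6.3168%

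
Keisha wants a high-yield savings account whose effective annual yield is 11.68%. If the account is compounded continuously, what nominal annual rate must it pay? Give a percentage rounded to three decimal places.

11.047%

Continuous: nominal r satisfies e^r − 1 = 0.1168.
r = ln(1 + 0.1168) = ln(1.1168) = 0.110467 = 11.047%.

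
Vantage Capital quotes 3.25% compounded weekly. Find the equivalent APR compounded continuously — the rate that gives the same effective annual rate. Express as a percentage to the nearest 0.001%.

3.249%

EAR = (1 + 0.0325/52)^52 − 1 = 0.033023.
Equivalent continuous rate: r = ln(1 + 0.033023) = 0.032490 = 3.249%.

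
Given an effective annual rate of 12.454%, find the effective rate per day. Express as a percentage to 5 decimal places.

The per-day rate i satisfies (1 + i)^365 = 1 + 0.12454.
i = 1.12454^(1/365) − 1 = 0.0003216 = 0.03216%.

0.03216%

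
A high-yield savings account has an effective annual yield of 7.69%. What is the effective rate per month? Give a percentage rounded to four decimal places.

0.6193%

The per-month rate i satisfies (1 + i)^12 = 1 + 0.0769.
i = 1.0769^(1/12) − 1 = 0.0061930 = 0.6193%.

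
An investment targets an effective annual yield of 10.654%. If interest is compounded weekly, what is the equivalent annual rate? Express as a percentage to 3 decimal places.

10.134%

(1 + r/52)^52 − 1 = 0.10654, so 1 + r/52 = 1.10654^(1/52).
r/52 = 0.001949, so r = 0.101337 = 10.134%.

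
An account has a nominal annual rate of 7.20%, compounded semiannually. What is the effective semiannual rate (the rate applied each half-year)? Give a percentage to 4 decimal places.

3.6000%

With a nominal annual rate compounded semiannually, the periodic rate is the nominal rate divided by 2.
i = 0.0720 / 2 = 0.0360000 = 3.6000%.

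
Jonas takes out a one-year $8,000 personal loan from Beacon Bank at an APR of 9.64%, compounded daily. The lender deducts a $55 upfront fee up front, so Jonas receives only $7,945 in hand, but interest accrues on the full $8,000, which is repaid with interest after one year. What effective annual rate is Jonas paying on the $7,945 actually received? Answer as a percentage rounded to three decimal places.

Amount owed after one year: 8,000 × (1 + 0.0964/365)^365 = 8,000 × 1.101185 = $8,809.48.
Effective rate on net proceeds: 8,809.48 / 7,945 − 1 = 0.108808 = 10.881%.

10.881%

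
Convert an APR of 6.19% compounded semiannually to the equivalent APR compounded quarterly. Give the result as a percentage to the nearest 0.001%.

EAR = (1 + 0.0619/2)^2 − 1 = 0.062858.
Solve (1 + r/4)^4 = 1.062858: r/4 = 1.062858^(1/4) − 1 = 0.015357, so r = 0.061428 = 6.143%.

6.143%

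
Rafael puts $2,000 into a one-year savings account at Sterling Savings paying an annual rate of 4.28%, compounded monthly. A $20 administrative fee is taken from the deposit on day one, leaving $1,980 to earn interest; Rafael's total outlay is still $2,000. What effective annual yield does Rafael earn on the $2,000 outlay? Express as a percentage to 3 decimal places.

3.321%

Value after one year: 1,980 × (1 + 0.0428/12)^12 = 1,980 × 1.043650 = $2,066.43.
Effective yield on the $2,000 outlay: 2,066.43 / 2,000 − 1 = 0.033213 = 3.321%.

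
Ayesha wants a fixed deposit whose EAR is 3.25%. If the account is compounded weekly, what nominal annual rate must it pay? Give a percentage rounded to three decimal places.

3.199%

(1 + r/52)^52 − 1 = 0.0325, so 1 + r/52 = 1.0325^(1/52).
r/52 = 0.000615, so r = 0.031993 = 3.199%.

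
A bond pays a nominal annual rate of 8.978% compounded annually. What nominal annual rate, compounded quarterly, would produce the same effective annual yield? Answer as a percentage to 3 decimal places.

8.691%

Compounded annually, EAR = nominal = 0.089780.
Solve (1 + r/4)^4 = 1.089780: r/4 = 1.089780^(1/4) − 1 = 0.021727, so r = 0.086906 = 8.691%.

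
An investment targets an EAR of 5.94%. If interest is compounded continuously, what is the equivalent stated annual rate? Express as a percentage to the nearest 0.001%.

Continuous: nominal r satisfies e^r − 1 = 0.0594.
r = ln(1 + 0.0594) = ln(1.0594) = 0.057703 = 5.770%.

5.770%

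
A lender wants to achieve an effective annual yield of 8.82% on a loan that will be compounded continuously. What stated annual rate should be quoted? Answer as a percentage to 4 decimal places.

8.4525%

Continuous: nominal r satisfies e^r − 1 = 0.0882.
r = ln(1 + 0.0882) = ln(1.0882) = 0.084525 = 8.4525%.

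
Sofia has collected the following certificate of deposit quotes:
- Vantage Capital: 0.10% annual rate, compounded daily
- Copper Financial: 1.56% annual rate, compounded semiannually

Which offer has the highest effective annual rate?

Vantage Capital: (1 + 0.0010/365)^365 − 1 = 0.100%
Copper Financial: (1 + 0.0156/2)^2 − 1 = 1.566%
The highest effective annual rate is Copper Financial at 1.566%.

Copper Financial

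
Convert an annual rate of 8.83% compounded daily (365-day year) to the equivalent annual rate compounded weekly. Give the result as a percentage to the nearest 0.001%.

EAR = (1 + 0.0883/365)^365 − 1 = 0.092304.
Solve (1 + r/52)^52 = 1.092304: r/52 = 1.092304^(1/52) − 1 = 0.001699, so r = 0.088364 = 8.836%.

8.836%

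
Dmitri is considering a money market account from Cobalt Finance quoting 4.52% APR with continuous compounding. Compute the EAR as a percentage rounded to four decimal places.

4.6237%

With continuous compounding, EAR = e^0.0452 − 1.
e^0.0452 = 1.046237, so EAR = 0.046237 = 4.6237%.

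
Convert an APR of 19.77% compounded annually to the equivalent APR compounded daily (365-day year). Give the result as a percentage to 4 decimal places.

Compounded annually, EAR = nominal = 0.197700.
Solve (1 + r/365)^365 = 1.197700: r/365 = 1.197700^(1/365) − 1 = 0.000494, so r = 0.180448 = 18.0448%.

18.0448%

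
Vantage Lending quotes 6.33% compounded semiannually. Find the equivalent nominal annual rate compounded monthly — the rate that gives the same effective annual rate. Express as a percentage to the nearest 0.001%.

6.248%

EAR = (1 + 0.0633/2)^2 − 1 = 0.064302.
Solve (1 + r/12)^12 = 1.064302: r/12 = 1.064302^(1/12) − 1 = 0.005207, so r = 0.062481 = 6.248%.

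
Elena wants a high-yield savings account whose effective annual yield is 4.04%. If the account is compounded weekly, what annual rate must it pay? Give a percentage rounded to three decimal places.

(1 + r/52)^52 − 1 = 0.0404, so 1 + r/52 = 1.0404^(1/52).
r/52 = 0.000762, so r = 0.039620 = 3.962%.

3.962%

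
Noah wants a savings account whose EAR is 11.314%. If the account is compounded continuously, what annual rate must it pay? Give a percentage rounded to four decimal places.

10.7185%

Continuous: nominal r satisfies e^r − 1 = 0.11314.
r = ln(1 + 0.11314) = ln(1.11314) = 0.107185 = 10.7185%.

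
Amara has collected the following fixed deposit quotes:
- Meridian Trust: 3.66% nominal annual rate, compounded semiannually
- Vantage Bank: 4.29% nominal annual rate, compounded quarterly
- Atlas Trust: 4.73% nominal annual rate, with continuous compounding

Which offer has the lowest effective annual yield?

Meridian Trust

Meridian Trust: (1 + 0.0366/2)^2 − 1 = 3.693%
Vantage Bank: (1 + 0.0429/4)^4 − 1 = 4.360%
Atlas Trust: e^0.0473 − 1 = 4.844%
The lowest effective annual rate is Meridian Trust at 3.693%.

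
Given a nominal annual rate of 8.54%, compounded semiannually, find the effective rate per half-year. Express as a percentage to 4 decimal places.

With a nominal annual rate compounded semiannually, the periodic rate is the nominal rate divided by 2.
i = 0.0854 / 2 = 0.0427000 = 4.2700%.

4.2700%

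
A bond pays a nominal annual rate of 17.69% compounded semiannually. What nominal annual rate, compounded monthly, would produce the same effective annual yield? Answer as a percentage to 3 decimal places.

EAR = (1 + 0.1769/2)^2 − 1 = 0.184723.
Solve (1 + r/12)^12 = 1.184723: r/12 = 1.184723^(1/12) − 1 = 0.014226, so r = 0.170712 = 17.071%.

17.071%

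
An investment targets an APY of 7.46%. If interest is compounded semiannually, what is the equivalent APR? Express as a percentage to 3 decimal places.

7.326%

(1 + r/2)^2 − 1 = 0.0746, so 1 + r/2 = 1.0746^(1/2).
r/2 = 0.036629, so r = 0.073258 = 7.326%.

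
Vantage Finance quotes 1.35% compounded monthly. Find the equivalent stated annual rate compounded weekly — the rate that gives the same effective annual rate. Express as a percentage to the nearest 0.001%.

1.349%

EAR = (1 + 0.0135/12)^12 − 1 = 0.013584.
Solve (1 + r/52)^52 = 1.013584: r/52 = 1.013584^(1/52) − 1 = 0.000260, so r = 0.013494 = 1.349%.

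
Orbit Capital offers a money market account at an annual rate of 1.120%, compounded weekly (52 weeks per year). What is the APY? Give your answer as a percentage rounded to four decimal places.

EAR = (1 + 0.01120/52)^52 − 1.
= (1 + 0.000215)^52 − 1 = 1.011262 − 1 = 1.1262%.

1.1262%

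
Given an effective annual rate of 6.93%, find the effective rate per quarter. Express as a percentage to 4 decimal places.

1.6892%

The per-quarter rate i satisfies (1 + i)^4 = 1 + 0.0693.
i = 1.0693^(1/4) − 1 = 0.0168921 = 1.6892%.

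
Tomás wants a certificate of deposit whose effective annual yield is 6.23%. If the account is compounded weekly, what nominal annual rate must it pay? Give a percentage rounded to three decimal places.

6.047%

(1 + r/52)^52 − 1 = 0.0623, so 1 + r/52 = 1.0623^(1/52).
r/52 = 0.001163, so r = 0.060472 = 6.047%.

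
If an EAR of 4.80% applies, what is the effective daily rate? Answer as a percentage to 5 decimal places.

0.01285%

The per-day rate i satisfies (1 + i)^365 = 1 + 0.0480.
i = 1.0480^(1/365) − 1 = 0.0001285 = 0.01285%.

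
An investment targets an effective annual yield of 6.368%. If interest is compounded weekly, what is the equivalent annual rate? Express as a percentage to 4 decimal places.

6.1771%

(1 + r/52)^52 − 1 = 0.06368, so 1 + r/52 = 1.06368^(1/52).
r/52 = 0.001188, so r = 0.061771 = 6.1771%.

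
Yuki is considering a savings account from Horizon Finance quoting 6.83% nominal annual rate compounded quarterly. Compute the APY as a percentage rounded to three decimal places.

EAR = (1 + 0.0683/4)^4 − 1.
= (1 + 0.017075)^4 − 1 = 1.070069 − 1 = 7.007%.

7.007%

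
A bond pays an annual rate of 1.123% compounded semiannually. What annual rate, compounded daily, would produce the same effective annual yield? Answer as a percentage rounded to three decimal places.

EAR = (1 + 0.01123/2)^2 − 1 = 0.011262.
Solve (1 + r/365)^365 = 1.011262: r/365 = 1.011262^(1/365) − 1 = 0.000031, so r = 0.011199 = 1.120%.

1.120%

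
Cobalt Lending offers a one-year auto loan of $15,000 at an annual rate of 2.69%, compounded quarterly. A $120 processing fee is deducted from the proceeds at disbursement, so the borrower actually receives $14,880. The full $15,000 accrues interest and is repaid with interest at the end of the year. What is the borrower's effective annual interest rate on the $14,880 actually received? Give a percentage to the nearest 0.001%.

3.546%

Amount owed after one year: 15,000 × (1 + 0.0269/4)^4 = 15,000 × 1.027173 = $15,407.59.
Effective rate on net proceeds: 15,407.59 / 14,880 − 1 = 0.035456 = 3.546%.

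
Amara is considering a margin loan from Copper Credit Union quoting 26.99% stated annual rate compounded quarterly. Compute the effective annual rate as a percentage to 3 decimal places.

EAR = (1 + 0.2699/4)^4 − 1.
= 1.298467 − 1 = 29.847%.

29.847%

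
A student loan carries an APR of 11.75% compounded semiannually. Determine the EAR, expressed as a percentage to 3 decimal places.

12.095%

EAR = (1 + 0.1175/2)^2 − 1.
= (1 + 0.058750)^2 − 1 = 1.120952 − 1 = 12.095%.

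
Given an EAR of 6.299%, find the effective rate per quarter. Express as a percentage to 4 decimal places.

1.5389%

The per-quarter rate i satisfies (1 + i)^4 = 1 + 0.06299.
i = 1.06299^(1/4) − 1 = 0.0153886 = 1.5389%.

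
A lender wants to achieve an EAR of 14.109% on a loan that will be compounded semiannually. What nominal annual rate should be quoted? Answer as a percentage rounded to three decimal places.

13.644%

(1 + r/2)^2 − 1 = 0.14109, so 1 + r/2 = 1.14109^(1/2).
r/2 = 0.068218, so r = 0.136436 = 13.644%.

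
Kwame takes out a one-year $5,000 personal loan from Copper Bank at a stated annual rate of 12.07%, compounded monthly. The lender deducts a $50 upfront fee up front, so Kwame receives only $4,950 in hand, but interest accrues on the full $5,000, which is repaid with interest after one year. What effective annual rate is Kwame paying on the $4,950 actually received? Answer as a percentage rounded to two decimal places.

13.90%

Amount owed after one year: 5,000 × (1 + 0.1207/12)^12 = 5,000 × 1.127606 = $5,638.03.
Effective rate on net proceeds: 5,638.03 / 4,950 − 1 = 0.138996 = 13.90%.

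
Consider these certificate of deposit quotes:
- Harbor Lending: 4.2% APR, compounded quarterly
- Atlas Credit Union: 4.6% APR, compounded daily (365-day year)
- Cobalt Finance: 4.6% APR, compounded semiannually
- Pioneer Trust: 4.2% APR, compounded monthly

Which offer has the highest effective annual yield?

Atlas Credit Union

Harbor Lending: (1 + 0.042/4)^4 − 1 = 4.267%
Atlas Credit Union: (1 + 0.046/365)^365 − 1 = 4.707%
Cobalt Finance: (1 + 0.046/2)^2 − 1 = 4.653%
Pioneer Trust: (1 + 0.042/12)^12 − 1 = 4.282%
The highest effective annual rate is Atlas Credit Union at 4.707%.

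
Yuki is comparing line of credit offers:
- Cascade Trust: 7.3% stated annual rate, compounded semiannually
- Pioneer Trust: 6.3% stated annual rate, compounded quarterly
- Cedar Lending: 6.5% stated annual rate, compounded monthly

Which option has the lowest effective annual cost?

Pioneer Trust

Cascade Trust: (1 + 0.073/2)^2 − 1 = 7.433%
Pioneer Trust: (1 + 0.063/4)^4 − 1 = 6.450%
Cedar Lending: (1 + 0.065/12)^12 − 1 = 6.697%
The lowest effective annual rate is Pioneer Trust at 6.450%.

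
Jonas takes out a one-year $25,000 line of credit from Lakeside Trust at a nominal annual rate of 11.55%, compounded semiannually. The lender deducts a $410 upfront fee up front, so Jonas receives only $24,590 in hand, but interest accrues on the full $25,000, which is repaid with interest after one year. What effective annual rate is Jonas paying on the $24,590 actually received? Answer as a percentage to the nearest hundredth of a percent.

Amount owed after one year: 25,000 × (1 + 0.1155/2)^2 = 25,000 × 1.118835 = $27,970.88.
Effective rate on net proceeds: 27,970.88 / 24,590 − 1 = 0.137490 = 13.75%.

13.75%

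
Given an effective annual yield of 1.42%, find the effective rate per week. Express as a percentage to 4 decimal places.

0.0271%

The per-week rate i satisfies (1 + i)^52 = 1 + 0.0142.
i = 1.0142^(1/52) − 1 = 0.0002712 = 0.0271%.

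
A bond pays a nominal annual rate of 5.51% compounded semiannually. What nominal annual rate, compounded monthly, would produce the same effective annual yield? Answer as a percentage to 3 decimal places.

EAR = (1 + 0.0551/2)^2 − 1 = 0.055859.
Solve (1 + r/12)^12 = 1.055859: r/12 = 1.055859^(1/12) − 1 = 0.004540, so r = 0.054478 = 5.448%.

5.448%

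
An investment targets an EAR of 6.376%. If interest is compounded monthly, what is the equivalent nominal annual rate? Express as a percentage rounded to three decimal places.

6.197%

(1 + r/12)^12 − 1 = 0.06376, so 1 + r/12 = 1.06376^(1/12).
r/12 = 0.005164, so r = 0.061969 = 6.197%.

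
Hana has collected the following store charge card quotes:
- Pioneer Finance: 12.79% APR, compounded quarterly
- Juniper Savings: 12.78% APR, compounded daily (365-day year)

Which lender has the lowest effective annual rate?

Pioneer Finance

Pioneer Finance: (1 + 0.1279/4)^4 − 1 = 13.417%
Juniper Savings: (1 + 0.1278/365)^365 − 1 = 13.630%
The lowest effective annual rate is Pioneer Finance at 13.417%.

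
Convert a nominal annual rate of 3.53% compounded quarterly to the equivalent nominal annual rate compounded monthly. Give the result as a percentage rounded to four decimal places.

EAR = (1 + 0.0353/4)^4 − 1 = 0.035770.
Solve (1 + r/12)^12 = 1.035770: r/12 = 1.035770^(1/12) − 1 = 0.002933, so r = 0.035197 = 3.5197%.

3.5197%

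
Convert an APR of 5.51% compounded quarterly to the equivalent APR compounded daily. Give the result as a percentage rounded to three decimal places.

EAR = (1 + 0.0551/4)^4 − 1 = 0.056249.
Solve (1 + r/365)^365 = 1.056249: r/365 = 1.056249^(1/365) − 1 = 0.000150, so r = 0.054728 = 5.473%.

5.473%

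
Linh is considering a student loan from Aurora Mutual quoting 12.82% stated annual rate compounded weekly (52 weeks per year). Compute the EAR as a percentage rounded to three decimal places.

EAR = (1 + 0.1282/52)^52 − 1.
= (1 + 0.002465)^52 − 1 = 1.136601 − 1 = 13.660%.

13.660%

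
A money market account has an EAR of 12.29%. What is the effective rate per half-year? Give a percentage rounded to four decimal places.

The per-half-year rate i satisfies (1 + i)^2 = 1 + 0.1229.
i = 1.1229^(1/2) − 1 = 0.0596698 = 5.9670%.

5.9670%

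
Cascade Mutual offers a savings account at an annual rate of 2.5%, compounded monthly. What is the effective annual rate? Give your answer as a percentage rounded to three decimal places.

2.529%

EAR = (1 + 0.025/12)^12 − 1.
= 1.025288 − 1 = 2.529%.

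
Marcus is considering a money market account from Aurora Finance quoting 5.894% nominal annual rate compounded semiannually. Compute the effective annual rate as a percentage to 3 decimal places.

EAR = (1 + 0.05894/2)^2 − 1.
= (1 + 0.029470)^2 − 1 = 1.059808 − 1 = 5.981%.

5.981%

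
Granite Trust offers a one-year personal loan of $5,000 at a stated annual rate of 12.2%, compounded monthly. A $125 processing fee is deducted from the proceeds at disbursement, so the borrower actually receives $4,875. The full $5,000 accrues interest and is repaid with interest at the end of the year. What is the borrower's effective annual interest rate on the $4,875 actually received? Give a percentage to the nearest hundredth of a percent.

Amount owed after one year: 5,000 × (1 + 0.122/12)^12 = 5,000 × 1.129058 = $5,645.29.
Effective rate on net proceeds: 5,645.29 / 4,875 − 1 = 0.158009 = 15.80%.

15.80%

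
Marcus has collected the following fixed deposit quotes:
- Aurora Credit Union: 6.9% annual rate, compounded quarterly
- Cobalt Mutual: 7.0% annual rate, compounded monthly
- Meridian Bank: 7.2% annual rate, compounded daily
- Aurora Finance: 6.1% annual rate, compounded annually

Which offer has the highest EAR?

Aurora Credit Union: (1 + 0.069/4)^4 − 1 = 7.081%
Cobalt Mutual: (1 + 0.070/12)^12 − 1 = 7.229%
Meridian Bank: (1 + 0.072/365)^365 − 1 = 7.465%
Aurora Finance: compounded annually, EAR = 6.100%
The highest effective annual rate is Meridian Bank at 7.465%.

Meridian Bank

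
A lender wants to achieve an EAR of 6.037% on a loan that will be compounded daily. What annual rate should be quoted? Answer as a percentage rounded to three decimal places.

5.862%

(1 + r/365)^365 − 1 = 0.06037, so 1 + r/365 = 1.06037^(1/365).
r/365 = 0.000161, so r = 0.058623 = 5.862%.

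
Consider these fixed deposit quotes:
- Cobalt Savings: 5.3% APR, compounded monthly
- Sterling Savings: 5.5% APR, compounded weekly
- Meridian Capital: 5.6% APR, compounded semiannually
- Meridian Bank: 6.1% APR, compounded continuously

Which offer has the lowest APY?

Cobalt Savings

Cobalt Savings: (1 + 0.053/12)^12 − 1 = 5.431%
Sterling Savings: (1 + 0.055/52)^52 − 1 = 5.651%
Meridian Capital: (1 + 0.056/2)^2 − 1 = 5.678%
Meridian Bank: e^0.061 − 1 = 6.290%
The lowest effective annual rate is Cobalt Savings at 5.431%.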